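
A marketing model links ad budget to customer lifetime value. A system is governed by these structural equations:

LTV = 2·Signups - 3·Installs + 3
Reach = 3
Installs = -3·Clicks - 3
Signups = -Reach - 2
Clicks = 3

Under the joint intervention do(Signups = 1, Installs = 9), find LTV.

-22

The joint intervention fixes Signups = 1, Installs = 9, removing each variable's own equation.
LTV = 2·Signups - 3·Installs + 3  [with Signups=1, Installs=9]  = -22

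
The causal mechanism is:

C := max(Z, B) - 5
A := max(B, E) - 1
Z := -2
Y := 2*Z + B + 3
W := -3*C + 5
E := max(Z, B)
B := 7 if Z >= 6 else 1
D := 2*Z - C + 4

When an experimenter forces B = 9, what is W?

do(B=9) replaces the equation B := 7 if Z >= 6 else 1 with the constant B = 9.
C = max(Z, B) - 5  [with Z=-2, B=9]  = 4
W = -3*C + 5  [with C=4]  = -7

-7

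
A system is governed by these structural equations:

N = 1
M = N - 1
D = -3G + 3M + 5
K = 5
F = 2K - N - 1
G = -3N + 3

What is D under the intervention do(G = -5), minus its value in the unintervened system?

Under do(G=-5), the mechanism G = -3N + 3 is discarded; G is fixed at -5.
M = N - 1  [with N=1]  = 0
D = -3G + 3M + 5  [with G=-5, M=0]  = 20
Without intervention: G = -3N + 3  [with N=1]  = 0; M = N - 1  [with N=1]  = 0; D = -3G + 3M + 5  [with G=0, M=0]  = 5.
Change = 20 − 5 = 15.

15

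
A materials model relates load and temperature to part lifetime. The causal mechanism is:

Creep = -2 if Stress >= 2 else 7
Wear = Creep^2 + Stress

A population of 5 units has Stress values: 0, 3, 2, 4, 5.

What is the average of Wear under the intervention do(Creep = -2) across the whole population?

Every unit gets Creep=-2 under the intervention. Wear values become 4, 7, 6, 8, 9; E[Wear|do(Creep=-2)] = 6.8.

6.8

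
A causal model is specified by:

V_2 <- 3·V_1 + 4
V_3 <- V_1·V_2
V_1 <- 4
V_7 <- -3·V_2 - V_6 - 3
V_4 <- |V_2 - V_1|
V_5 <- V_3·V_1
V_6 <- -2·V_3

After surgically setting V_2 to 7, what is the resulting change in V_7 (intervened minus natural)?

-45

Under do(V_2=7), the mechanism V_2 <- 3·V_1 + 4 is discarded; V_2 is fixed at 7.
V_3 = V_1·V_2  [with V_1=4, V_2=7]  = 28
V_6 = -2·V_3  [with V_3=28]  = -56
V_7 = -3·V_2 - V_6 - 3  [with V_2=7, V_6=-56]  = 32
Without intervention: V_2 = 3·V_1 + 4  [with V_1=4]  = 16; V_3 = V_1·V_2  [with V_1=4, V_2=16]  = 64; V_6 = -2·V_3  [with V_3=64]  = -128; V_7 = -3·V_2 - V_6 - 3  [with V_2=16, V_6=-128]  = 77.
Change = 32 − 77 = -45.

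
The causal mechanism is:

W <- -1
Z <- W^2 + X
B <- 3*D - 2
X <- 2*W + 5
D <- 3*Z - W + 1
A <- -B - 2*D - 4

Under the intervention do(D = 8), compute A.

-42

Under do(D=8), the mechanism D <- 3*Z - W + 1 is discarded; D is fixed at 8.
B = 3*D - 2  [with D=8]  = 22
A = -B - 2*D - 4  [with B=22, D=8]  = -42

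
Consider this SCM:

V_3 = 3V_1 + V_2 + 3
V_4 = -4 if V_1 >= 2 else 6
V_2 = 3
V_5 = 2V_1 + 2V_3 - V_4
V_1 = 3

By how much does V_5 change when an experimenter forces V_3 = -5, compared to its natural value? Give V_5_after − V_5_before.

-40

do(V_3=-5) replaces the equation V_3 = 3V_1 + V_2 + 3 with the constant V_3 = -5.
V_4 = -4 if V_1 >= 2 else 6  [with V_1=3]  = -4
V_5 = 2V_1 + 2V_3 - V_4  [with V_1=3, V_3=-5, V_4=-4]  = 0
Without intervention: V_3 = 3V_1 + V_2 + 3  [with V_1=3, V_2=3]  = 15; V_4 = -4 if V_1 >= 2 else 6  [with V_1=3]  = -4; V_5 = 2V_1 + 2V_3 - V_4  [with V_1=3, V_3=15, V_4=-4]  = 40.
Change = 0 − 40 = -40.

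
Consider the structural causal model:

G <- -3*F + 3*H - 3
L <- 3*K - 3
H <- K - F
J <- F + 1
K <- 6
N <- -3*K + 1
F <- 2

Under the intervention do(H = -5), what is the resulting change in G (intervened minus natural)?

-27

The intervention breaks the incoming arrows to H: H <- K - F no longer applies, and H = -5.
G = -3*F + 3*H - 3  [with F=2, H=-5]  = -24
Without intervention: H = K - F  [with K=6, F=2]  = 4; G = -3*F + 3*H - 3  [with F=2, H=4]  = 3.
Change = -24 − 3 = -27.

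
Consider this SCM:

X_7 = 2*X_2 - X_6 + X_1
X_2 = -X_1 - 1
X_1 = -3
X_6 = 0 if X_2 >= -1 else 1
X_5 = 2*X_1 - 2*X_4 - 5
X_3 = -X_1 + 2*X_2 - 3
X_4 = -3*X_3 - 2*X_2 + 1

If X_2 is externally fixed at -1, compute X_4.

9

Under do(X_2=-1), the mechanism X_2 = -X_1 - 1 is discarded; X_2 is fixed at -1.
X_3 = -X_1 + 2*X_2 - 3  [with X_1=-3, X_2=-1]  = -2
X_4 = -3*X_3 - 2*X_2 + 1  [with X_3=-2, X_2=-1]  = 9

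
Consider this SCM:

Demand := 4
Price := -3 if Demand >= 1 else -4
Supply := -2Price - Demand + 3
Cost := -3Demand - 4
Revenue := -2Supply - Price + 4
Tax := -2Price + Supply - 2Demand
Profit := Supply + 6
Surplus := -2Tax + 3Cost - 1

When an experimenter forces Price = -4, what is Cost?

Under do(Price=-4), the mechanism Price := -3 if Demand >= 1 else -4 is discarded; Price is fixed at -4.
Since Cost is not a descendant of the intervened variable, it is unaffected.
Cost = -3Demand - 4  [with Demand=4]  = -16

-16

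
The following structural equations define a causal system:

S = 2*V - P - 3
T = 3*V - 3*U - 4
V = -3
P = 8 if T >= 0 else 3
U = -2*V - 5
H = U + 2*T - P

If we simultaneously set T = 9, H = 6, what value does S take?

Setting T = 9, H = 6 by intervention discards those variables' equations.
P = 8 if T >= 0 else 3  [with T=9]  = 8
S = 2*V - P - 3  [with V=-3, P=8]  = -17

-17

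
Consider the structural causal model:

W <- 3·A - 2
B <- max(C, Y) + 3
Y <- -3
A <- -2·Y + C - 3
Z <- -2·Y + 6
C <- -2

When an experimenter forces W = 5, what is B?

1

do(W=5) replaces the equation W <- 3·A - 2 with the constant W = 5.
B is not downstream of the intervention, so its value is determined by the original equations.
B = max(C, Y) + 3  [with C=-2, Y=-3]  = 1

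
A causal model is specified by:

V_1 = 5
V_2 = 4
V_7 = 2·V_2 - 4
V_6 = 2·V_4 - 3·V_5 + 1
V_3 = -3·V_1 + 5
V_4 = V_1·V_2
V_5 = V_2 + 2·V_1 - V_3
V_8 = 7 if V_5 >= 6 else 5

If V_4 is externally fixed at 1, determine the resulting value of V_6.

-69

Under do(V_4=1), the mechanism V_4 = V_1·V_2 is discarded; V_4 is fixed at 1.
V_3 = -3·V_1 + 5  [with V_1=5]  = -10
V_5 = V_2 + 2·V_1 - V_3  [with V_2=4, V_1=5, V_3=-10]  = 24
V_6 = 2·V_4 - 3·V_5 + 1  [with V_4=1, V_5=24]  = -69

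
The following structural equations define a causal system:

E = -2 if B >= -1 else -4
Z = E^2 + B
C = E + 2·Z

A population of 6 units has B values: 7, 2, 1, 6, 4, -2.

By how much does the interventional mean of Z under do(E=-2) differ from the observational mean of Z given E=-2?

Under do(E=-2), E's equation is replaced by E=-2 for every unit. Per-unit Z: 11, 6, 5, 10, 8, 2. Mean = 7.
Conditioning on E=-2 selects the 5 unit(s) with B ∈ {7, 2, 1, 6, 4}. Their Z values: 11, 6, 5, 10, 8. Mean = 8.
Difference = 7 − 8 = -1.

-1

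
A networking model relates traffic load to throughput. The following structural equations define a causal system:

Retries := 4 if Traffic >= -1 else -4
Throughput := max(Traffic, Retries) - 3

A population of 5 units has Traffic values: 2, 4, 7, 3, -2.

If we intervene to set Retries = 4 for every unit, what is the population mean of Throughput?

1.6

do(Retries=4) breaks Retries's dependence on Traffic. With Retries=4 fixed, Throughput across the units is 1, 1, 4, 1, 1, mean 1.6.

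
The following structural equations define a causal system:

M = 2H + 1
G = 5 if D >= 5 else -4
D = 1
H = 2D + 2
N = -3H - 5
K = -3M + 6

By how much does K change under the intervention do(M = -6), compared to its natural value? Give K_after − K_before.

45

Under do(M=-6), the mechanism M = 2H + 1 is discarded; M is fixed at -6.
K = -3M + 6  [with M=-6]  = 24
Without intervention: H = 2D + 2  [with D=1]  = 4; M = 2H + 1  [with H=4]  = 9; K = -3M + 6  [with M=9]  = -21.
Change = 24 − (-21) = 45.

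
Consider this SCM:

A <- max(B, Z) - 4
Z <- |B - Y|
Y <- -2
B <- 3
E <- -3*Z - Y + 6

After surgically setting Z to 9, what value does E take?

-19

do(Z=9) replaces the equation Z <- |B - Y| with the constant Z = 9.
E = -3*Z - Y + 6  [with Z=9, Y=-2]  = -19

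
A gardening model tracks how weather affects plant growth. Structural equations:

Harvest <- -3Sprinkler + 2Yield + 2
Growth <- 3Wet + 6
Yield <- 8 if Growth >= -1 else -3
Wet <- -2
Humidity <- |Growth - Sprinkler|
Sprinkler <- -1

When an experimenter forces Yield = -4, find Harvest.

The intervention breaks the incoming arrows to Yield: Yield <- 8 if Growth >= -1 else -3 no longer applies, and Yield = -4.
Harvest = -3Sprinkler + 2Yield + 2  [with Sprinkler=-1, Yield=-4]  = -3

-3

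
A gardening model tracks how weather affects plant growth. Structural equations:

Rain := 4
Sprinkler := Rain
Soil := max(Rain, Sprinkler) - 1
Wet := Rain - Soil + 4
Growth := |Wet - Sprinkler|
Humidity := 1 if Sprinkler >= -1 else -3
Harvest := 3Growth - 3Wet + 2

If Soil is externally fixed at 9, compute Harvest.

20

The intervention breaks the incoming arrows to Soil: Soil := max(Rain, Sprinkler) - 1 no longer applies, and Soil = 9.
Sprinkler = Rain  [with Rain=4]  = 4
Wet = Rain - Soil + 4  [with Rain=4, Soil=9]  = -1
Growth = |Wet - Sprinkler|  [with Wet=-1, Sprinkler=4]  = 5
Harvest = 3Growth - 3Wet + 2  [with Growth=5, Wet=-1]  = 20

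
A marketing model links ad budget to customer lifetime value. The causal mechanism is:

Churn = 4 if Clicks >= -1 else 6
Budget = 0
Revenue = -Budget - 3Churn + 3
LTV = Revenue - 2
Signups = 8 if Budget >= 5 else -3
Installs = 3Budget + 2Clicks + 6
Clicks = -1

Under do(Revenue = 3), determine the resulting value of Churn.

do(Revenue=3) replaces the equation Revenue = -Budget - 3Churn + 3 with the constant Revenue = 3.
Since Churn is not a descendant of the intervened variable, it is unaffected.
Churn = 4 if Clicks >= -1 else 6  [with Clicks=-1]  = 4

4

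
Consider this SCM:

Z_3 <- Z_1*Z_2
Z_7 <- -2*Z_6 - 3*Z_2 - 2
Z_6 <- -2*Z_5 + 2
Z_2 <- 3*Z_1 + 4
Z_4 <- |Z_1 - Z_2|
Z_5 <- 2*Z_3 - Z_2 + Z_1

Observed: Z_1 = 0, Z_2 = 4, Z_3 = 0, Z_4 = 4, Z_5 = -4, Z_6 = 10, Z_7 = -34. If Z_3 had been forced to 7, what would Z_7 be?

22

The intervention breaks the incoming arrows to Z_3: Z_3 <- Z_1*Z_2 no longer applies, and Z_3 = 7.
Z_2 = 3*Z_1 + 4  [with Z_1=0]  = 4
Z_5 = 2*Z_3 - Z_2 + Z_1  [with Z_3=7, Z_2=4, Z_1=0]  = 10
Z_6 = -2*Z_5 + 2  [with Z_5=10]  = -18
Z_7 = -2*Z_6 - 3*Z_2 - 2  [with Z_6=-18, Z_2=4]  = 22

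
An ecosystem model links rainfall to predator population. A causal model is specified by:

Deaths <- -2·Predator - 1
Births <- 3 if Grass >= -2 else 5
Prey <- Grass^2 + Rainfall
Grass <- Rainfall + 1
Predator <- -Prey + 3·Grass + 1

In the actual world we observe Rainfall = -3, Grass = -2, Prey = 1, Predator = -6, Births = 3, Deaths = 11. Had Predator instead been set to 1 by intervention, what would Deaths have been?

-3

Under do(Predator=1), the mechanism Predator <- -Prey + 3·Grass + 1 is discarded; Predator is fixed at 1.
Deaths = -2·Predator - 1  [with Predator=1]  = -3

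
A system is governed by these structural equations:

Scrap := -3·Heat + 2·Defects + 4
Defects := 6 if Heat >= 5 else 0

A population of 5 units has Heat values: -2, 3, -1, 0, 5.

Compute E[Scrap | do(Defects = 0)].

1

Every unit gets Defects=0 under the intervention. Scrap values become 10, -5, 7, 4, -11; E[Scrap|do(Defects=0)] = 1.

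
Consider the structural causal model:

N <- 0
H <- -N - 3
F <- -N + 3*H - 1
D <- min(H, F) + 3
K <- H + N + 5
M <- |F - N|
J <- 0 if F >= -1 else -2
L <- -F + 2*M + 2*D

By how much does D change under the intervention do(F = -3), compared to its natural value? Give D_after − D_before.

7

The intervention breaks the incoming arrows to F: F <- -N + 3*H - 1 no longer applies, and F = -3.
H = -N - 3  [with N=0]  = -3
D = min(H, F) + 3  [with H=-3, F=-3]  = 0
Without intervention: H = -N - 3  [with N=0]  = -3; F = -N + 3*H - 1  [with N=0, H=-3]  = -10; D = min(H, F) + 3  [with H=-3, F=-10]  = -7.
Change = 0 − (-7) = 7.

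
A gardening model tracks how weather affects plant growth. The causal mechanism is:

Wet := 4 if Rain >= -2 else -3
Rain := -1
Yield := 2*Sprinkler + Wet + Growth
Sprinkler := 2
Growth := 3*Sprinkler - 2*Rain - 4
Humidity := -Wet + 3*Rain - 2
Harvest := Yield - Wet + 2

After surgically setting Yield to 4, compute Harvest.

Intervening sets Yield = 4 and removes its equation (Yield := 2*Sprinkler + Wet + Growth).
Wet = 4 if Rain >= -2 else -3  [with Rain=-1]  = 4
Harvest = Yield - Wet + 2  [with Yield=4, Wet=4]  = 2

2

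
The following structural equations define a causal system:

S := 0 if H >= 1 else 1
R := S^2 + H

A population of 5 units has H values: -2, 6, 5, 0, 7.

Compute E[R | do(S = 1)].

4.2

Under do(S=1), S's equation is replaced by S=1 for every unit. Per-unit R: -1, 7, 6, 1, 8. Mean = 4.2.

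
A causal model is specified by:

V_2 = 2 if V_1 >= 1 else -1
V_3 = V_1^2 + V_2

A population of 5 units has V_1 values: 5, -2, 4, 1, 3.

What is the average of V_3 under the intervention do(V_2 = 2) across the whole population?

13

The intervention sets V_2=2 in all 5 units regardless of V_1. Recomputing V_3 per unit gives 27, 6, 18, 3, 11; average 13.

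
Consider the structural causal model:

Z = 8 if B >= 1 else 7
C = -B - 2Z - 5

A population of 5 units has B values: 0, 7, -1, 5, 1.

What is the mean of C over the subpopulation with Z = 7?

E[C|Z=7] averages over only the 2 units with Z=7 (B = 0, -1): C = -19, -18, mean -18.5.

-18.5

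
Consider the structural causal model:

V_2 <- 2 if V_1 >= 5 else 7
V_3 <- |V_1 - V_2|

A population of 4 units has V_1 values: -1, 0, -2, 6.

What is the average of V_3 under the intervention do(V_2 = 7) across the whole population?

6.25

The intervention sets V_2=7 in all 4 units regardless of V_1. Recomputing V_3 per unit gives 8, 7, 9, 1; average 6.25.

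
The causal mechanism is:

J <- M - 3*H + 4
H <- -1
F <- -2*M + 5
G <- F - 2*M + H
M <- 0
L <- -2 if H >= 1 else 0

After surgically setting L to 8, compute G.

4

do(L=8) replaces the equation L <- -2 if H >= 1 else 0 with the constant L = 8.
Since G is not a descendant of the intervened variable, it is unaffected.
F = -2*M + 5  [with M=0]  = 5
G = F - 2*M + H  [with F=5, M=0, H=-1]  = 4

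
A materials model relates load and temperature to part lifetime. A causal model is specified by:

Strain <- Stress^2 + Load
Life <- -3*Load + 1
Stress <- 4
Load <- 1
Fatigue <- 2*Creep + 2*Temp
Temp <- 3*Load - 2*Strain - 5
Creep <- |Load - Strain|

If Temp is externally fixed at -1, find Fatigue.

Under do(Temp=-1), the mechanism Temp <- 3*Load - 2*Strain - 5 is discarded; Temp is fixed at -1.
Strain = Stress^2 + Load  [with Stress=4, Load=1]  = 17
Creep = |Load - Strain|  [with Load=1, Strain=17]  = 16
Fatigue = 2*Creep + 2*Temp  [with Creep=16, Temp=-1]  = 30

30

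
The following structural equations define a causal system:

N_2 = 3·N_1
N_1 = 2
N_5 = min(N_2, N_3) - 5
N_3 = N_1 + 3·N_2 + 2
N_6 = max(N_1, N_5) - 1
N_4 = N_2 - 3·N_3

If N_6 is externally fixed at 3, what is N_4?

-60

do(N_6=3) replaces the equation N_6 = max(N_1, N_5) - 1 with the constant N_6 = 3.
No directed path runs from N_6 to N_4, so N_4 keeps its natural value.
N_2 = 3·N_1  [with N_1=2]  = 6
N_3 = N_1 + 3·N_2 + 2  [with N_1=2, N_2=6]  = 22
N_4 = N_2 - 3·N_3  [with N_2=6, N_3=22]  = -60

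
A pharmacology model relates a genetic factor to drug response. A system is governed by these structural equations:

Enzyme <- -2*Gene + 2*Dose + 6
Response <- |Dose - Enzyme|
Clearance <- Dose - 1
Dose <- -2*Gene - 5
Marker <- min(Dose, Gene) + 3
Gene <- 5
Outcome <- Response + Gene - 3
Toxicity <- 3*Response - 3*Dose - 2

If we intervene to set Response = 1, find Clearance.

Under do(Response=1), the mechanism Response <- |Dose - Enzyme| is discarded; Response is fixed at 1.
Since Clearance is not a descendant of the intervened variable, it is unaffected.
Dose = -2*Gene - 5  [with Gene=5]  = -15
Clearance = Dose - 1  [with Dose=-15]  = -16

-16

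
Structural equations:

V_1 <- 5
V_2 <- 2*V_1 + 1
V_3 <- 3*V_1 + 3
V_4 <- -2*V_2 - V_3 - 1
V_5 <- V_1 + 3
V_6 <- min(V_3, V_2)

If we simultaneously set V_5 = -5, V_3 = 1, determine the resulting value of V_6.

1

The joint intervention fixes V_5 = -5, V_3 = 1, removing each variable's own equation.
V_2 = 2*V_1 + 1  [with V_1=5]  = 11
V_6 = min(V_3, V_2)  [with V_3=1, V_2=11]  = 1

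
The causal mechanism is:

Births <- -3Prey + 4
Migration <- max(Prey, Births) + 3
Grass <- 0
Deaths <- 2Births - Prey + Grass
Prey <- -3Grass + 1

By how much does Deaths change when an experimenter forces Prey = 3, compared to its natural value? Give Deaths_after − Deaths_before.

Under do(Prey=3), the mechanism Prey <- -3Grass + 1 is discarded; Prey is fixed at 3.
Births = -3Prey + 4  [with Prey=3]  = -5
Deaths = 2Births - Prey + Grass  [with Births=-5, Prey=3, Grass=0]  = -13
Without intervention: Prey = -3Grass + 1  [with Grass=0]  = 1; Births = -3Prey + 4  [with Prey=1]  = 1; Deaths = 2Births - Prey + Grass  [with Births=1, Prey=1, Grass=0]  = 1.
Change = -13 − 1 = -14.

-14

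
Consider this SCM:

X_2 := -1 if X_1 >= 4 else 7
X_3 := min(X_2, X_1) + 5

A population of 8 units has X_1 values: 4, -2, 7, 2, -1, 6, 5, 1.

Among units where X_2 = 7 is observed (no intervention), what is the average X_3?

5

E[X_3|X_2=7] averages over only the 4 units with X_2=7 (X_1 = -2, 2, -1, 1): X_3 = 3, 7, 4, 6, mean 5.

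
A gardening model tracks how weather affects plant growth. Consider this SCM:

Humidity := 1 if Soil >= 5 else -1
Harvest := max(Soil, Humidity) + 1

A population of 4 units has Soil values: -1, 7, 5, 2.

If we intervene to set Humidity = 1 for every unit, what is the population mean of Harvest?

do(Humidity=1) breaks Humidity's dependence on Soil. With Humidity=1 fixed, Harvest across the units is 2, 8, 6, 3, mean 4.75.

4.75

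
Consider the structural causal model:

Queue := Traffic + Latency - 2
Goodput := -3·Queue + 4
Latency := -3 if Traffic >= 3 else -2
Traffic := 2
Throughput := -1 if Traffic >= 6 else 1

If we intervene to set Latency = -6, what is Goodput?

22

do(Latency=-6) replaces the equation Latency := -3 if Traffic >= 3 else -2 with the constant Latency = -6.
Queue = Traffic + Latency - 2  [with Traffic=2, Latency=-6]  = -6
Goodput = -3·Queue + 4  [with Queue=-6]  = 22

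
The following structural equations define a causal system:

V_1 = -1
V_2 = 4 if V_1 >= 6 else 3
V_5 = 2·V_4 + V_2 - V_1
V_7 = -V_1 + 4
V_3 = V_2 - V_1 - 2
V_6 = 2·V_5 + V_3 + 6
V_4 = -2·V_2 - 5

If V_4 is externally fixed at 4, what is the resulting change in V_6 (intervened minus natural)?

60

Under do(V_4=4), the mechanism V_4 = -2·V_2 - 5 is discarded; V_4 is fixed at 4.
V_2 = 4 if V_1 >= 6 else 3  [with V_1=-1]  = 3
V_3 = V_2 - V_1 - 2  [with V_2=3, V_1=-1]  = 2
V_5 = 2·V_4 + V_2 - V_1  [with V_4=4, V_2=3, V_1=-1]  = 12
V_6 = 2·V_5 + V_3 + 6  [with V_5=12, V_3=2]  = 32
Without intervention: V_2 = 4 if V_1 >= 6 else 3  [with V_1=-1]  = 3; V_3 = V_2 - V_1 - 2  [with V_2=3, V_1=-1]  = 2; V_4 = -2·V_2 - 5  [with V_2=3]  = -11; V_5 = 2·V_4 + V_2 - V_1  [with V_4=-11, V_2=3, V_1=-1]  = -18; V_6 = 2·V_5 + V_3 + 6  [with V_5=-18, V_3=2]  = -28.
Change = 32 − (-28) = 60.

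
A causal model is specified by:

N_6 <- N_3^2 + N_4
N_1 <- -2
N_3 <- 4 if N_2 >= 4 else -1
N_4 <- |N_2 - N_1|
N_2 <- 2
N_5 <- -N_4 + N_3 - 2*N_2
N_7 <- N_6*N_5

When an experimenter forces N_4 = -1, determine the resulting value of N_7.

The intervention breaks the incoming arrows to N_4: N_4 <- |N_2 - N_1| no longer applies, and N_4 = -1.
N_3 = 4 if N_2 >= 4 else -1  [with N_2=2]  = -1
N_5 = -N_4 + N_3 - 2*N_2  [with N_4=-1, N_3=-1, N_2=2]  = -4
N_6 = N_3^2 + N_4  [with N_3=-1, N_4=-1]  = 0
N_7 = N_6*N_5  [with N_6=0, N_5=-4]  = 0

0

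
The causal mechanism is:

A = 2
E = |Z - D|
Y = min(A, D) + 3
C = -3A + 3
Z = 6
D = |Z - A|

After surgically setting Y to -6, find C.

The intervention breaks the incoming arrows to Y: Y = min(A, D) + 3 no longer applies, and Y = -6.
Since C is not a descendant of the intervened variable, it is unaffected.
C = -3A + 3  [with A=2]  = -3

-3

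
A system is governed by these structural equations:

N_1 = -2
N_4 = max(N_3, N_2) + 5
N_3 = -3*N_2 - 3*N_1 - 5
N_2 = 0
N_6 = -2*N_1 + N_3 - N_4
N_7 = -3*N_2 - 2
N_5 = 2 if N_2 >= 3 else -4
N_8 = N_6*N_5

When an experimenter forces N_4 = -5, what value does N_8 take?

do(N_4=-5) replaces the equation N_4 = max(N_3, N_2) + 5 with the constant N_4 = -5.
N_3 = -3*N_2 - 3*N_1 - 5  [with N_2=0, N_1=-2]  = 1
N_5 = 2 if N_2 >= 3 else -4  [with N_2=0]  = -4
N_6 = -2*N_1 + N_3 - N_4  [with N_1=-2, N_3=1, N_4=-5]  = 10
N_8 = N_6*N_5  [with N_6=10, N_5=-4]  = -40

-40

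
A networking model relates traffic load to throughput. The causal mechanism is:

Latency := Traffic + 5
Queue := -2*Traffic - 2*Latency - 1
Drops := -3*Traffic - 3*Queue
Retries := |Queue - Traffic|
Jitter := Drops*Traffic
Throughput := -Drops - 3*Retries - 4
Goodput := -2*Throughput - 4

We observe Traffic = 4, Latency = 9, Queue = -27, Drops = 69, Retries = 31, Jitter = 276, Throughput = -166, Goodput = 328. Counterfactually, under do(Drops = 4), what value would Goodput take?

do(Drops=4) replaces the equation Drops := -3*Traffic - 3*Queue with the constant Drops = 4.
Latency = Traffic + 5  [with Traffic=4]  = 9
Queue = -2*Traffic - 2*Latency - 1  [with Traffic=4, Latency=9]  = -27
Retries = |Queue - Traffic|  [with Queue=-27, Traffic=4]  = 31
Throughput = -Drops - 3*Retries - 4  [with Drops=4, Retries=31]  = -101
Goodput = -2*Throughput - 4  [with Throughput=-101]  = 198

198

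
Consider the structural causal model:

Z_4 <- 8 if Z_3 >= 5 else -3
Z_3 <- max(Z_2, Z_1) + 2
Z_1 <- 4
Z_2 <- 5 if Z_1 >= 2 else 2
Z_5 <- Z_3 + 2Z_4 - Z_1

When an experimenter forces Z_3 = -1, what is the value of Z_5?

-11

do(Z_3=-1) replaces the equation Z_3 <- max(Z_2, Z_1) + 2 with the constant Z_3 = -1.
Z_4 = 8 if Z_3 >= 5 else -3  [with Z_3=-1]  = -3
Z_5 = Z_3 + 2Z_4 - Z_1  [with Z_3=-1, Z_4=-3, Z_1=4]  = -11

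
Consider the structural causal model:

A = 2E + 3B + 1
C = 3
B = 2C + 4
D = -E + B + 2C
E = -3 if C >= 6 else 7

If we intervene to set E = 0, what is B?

10

The intervention breaks the incoming arrows to E: E = -3 if C >= 6 else 7 no longer applies, and E = 0.
Since B is not a descendant of the intervened variable, it is unaffected.
B = 2C + 4  [with C=3]  = 10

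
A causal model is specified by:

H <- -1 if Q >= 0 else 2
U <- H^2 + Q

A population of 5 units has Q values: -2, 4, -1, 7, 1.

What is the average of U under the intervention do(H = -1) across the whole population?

2.8

The intervention sets H=-1 in all 5 units regardless of Q. Recomputing U per unit gives -1, 5, 0, 8, 2; average 2.8.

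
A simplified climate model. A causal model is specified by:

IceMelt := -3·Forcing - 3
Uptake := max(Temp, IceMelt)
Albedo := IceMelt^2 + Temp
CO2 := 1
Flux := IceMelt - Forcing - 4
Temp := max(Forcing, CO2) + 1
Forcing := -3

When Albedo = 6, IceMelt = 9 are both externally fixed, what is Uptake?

9

Setting Albedo = 6, IceMelt = 9 by intervention discards those variables' equations.
Temp = max(Forcing, CO2) + 1  [with Forcing=-3, CO2=1]  = 2
Uptake = max(Temp, IceMelt)  [with Temp=2, IceMelt=9]  = 9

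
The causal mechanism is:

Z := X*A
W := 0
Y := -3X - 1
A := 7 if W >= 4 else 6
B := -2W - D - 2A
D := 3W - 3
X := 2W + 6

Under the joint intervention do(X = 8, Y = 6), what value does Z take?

Setting X = 8, Y = 6 by intervention discards those variables' equations.
A = 7 if W >= 4 else 6  [with W=0]  = 6
Z = X*A  [with X=8, A=6]  = 48

48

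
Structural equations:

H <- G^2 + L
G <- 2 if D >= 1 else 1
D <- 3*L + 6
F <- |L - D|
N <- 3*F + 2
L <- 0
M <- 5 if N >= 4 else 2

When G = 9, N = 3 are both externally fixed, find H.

Setting G = 9, N = 3 by intervention discards those variables' equations.
H = G^2 + L  [with G=9, L=0]  = 81

81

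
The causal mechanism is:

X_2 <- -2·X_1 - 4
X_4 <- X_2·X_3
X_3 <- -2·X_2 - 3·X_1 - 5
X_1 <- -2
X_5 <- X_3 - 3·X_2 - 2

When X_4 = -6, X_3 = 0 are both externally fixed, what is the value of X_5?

-2

The joint intervention fixes X_4 = -6, X_3 = 0, removing each variable's own equation.
X_2 = -2·X_1 - 4  [with X_1=-2]  = 0
X_5 = X_3 - 3·X_2 - 2  [with X_3=0, X_2=0]  = -2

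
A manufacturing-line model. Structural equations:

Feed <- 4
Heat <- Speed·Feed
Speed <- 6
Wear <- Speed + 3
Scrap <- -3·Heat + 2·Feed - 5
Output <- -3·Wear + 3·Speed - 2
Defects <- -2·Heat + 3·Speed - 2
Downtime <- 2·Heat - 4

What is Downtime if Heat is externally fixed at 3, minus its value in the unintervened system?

The intervention breaks the incoming arrows to Heat: Heat <- Speed·Feed no longer applies, and Heat = 3.
Downtime = 2·Heat - 4  [with Heat=3]  = 2
Without intervention: Heat = Speed·Feed  [with Speed=6, Feed=4]  = 24; Downtime = 2·Heat - 4  [with Heat=24]  = 44.
Change = 2 − 44 = -42.

-42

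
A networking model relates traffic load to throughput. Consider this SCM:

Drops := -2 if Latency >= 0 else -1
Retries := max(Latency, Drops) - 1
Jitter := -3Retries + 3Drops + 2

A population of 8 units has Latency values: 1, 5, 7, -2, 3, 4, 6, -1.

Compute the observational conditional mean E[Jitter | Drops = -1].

5

E[Jitter|Drops=-1] averages over only the 2 units with Drops=-1 (Latency = -2, -1): Jitter = 5, 5, mean 5.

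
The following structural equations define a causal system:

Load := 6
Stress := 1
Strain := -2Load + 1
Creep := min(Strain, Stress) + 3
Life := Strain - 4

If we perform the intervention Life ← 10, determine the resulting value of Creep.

The intervention breaks the incoming arrows to Life: Life := Strain - 4 no longer applies, and Life = 10.
Since Creep is not a descendant of the intervened variable, it is unaffected.
Strain = -2Load + 1  [with Load=6]  = -11
Creep = min(Strain, Stress) + 3  [with Strain=-11, Stress=1]  = -8

-8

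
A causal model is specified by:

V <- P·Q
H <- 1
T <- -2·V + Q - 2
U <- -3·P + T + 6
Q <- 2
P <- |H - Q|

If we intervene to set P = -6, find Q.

Under do(P=-6), the mechanism P <- |H - Q| is discarded; P is fixed at -6.
Q is not downstream of the intervention, so its value is determined by the original equations.

2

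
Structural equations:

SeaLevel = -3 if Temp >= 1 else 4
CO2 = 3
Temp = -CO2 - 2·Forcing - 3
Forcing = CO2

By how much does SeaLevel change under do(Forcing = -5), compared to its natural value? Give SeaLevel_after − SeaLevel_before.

-7

Under do(Forcing=-5), the mechanism Forcing = CO2 is discarded; Forcing is fixed at -5.
Temp = -CO2 - 2·Forcing - 3  [with CO2=3, Forcing=-5]  = 4
SeaLevel = -3 if Temp >= 1 else 4  [with Temp=4]  = -3
Without intervention: Forcing = CO2  [with CO2=3]  = 3; Temp = -CO2 - 2·Forcing - 3  [with CO2=3, Forcing=3]  = -12; SeaLevel = -3 if Temp >= 1 else 4  [with Temp=-12]  = 4.
Change = -3 − 4 = -7.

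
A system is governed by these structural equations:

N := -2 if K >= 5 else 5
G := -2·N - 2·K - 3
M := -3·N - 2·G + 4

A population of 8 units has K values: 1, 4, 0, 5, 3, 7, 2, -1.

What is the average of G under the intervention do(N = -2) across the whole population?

do(N=-2) breaks N's dependence on K. With N=-2 fixed, G across the units is -1, -7, 1, -9, -5, -13, -3, 3, mean -4.25.

-4.25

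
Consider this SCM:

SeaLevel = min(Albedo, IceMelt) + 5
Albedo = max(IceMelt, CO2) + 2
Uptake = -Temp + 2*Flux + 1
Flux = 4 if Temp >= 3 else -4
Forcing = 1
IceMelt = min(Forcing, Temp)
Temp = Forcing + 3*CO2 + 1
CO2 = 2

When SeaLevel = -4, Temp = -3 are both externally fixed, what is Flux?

-4

Under do(SeaLevel = -4, Temp = -3), each intervened variable's structural equation is replaced by its fixed value.
Flux = 4 if Temp >= 3 else -4  [with Temp=-3]  = -4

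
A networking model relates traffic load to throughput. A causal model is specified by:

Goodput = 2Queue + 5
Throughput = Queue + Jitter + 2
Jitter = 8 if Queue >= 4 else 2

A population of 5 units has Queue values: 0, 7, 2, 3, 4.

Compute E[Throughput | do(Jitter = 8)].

13.2

Every unit gets Jitter=8 under the intervention. Throughput values become 10, 17, 12, 13, 14; E[Throughput|do(Jitter=8)] = 13.2.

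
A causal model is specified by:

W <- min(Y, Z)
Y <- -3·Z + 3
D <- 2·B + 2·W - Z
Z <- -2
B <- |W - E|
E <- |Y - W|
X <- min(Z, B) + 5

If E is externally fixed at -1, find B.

Intervening sets E = -1 and removes its equation (E <- |Y - W|).
Y = -3·Z + 3  [with Z=-2]  = 9
W = min(Y, Z)  [with Y=9, Z=-2]  = -2
B = |W - E|  [with W=-2, E=-1]  = 1

1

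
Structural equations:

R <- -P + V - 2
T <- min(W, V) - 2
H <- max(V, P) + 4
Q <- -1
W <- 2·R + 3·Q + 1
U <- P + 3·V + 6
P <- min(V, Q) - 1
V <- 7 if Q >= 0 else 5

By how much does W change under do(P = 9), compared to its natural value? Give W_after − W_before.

-22

The intervention breaks the incoming arrows to P: P <- min(V, Q) - 1 no longer applies, and P = 9.
V = 7 if Q >= 0 else 5  [with Q=-1]  = 5
R = -P + V - 2  [with P=9, V=5]  = -6
W = 2·R + 3·Q + 1  [with R=-6, Q=-1]  = -14
Without intervention: V = 7 if Q >= 0 else 5  [with Q=-1]  = 5; P = min(V, Q) - 1  [with V=5, Q=-1]  = -2; R = -P + V - 2  [with P=-2, V=5]  = 5; W = 2·R + 3·Q + 1  [with R=5, Q=-1]  = 8.
Change = -14 − 8 = -22.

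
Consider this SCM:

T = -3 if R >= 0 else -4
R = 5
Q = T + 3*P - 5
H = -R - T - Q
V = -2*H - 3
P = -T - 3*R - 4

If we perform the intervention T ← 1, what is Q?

-64

Under do(T=1), the mechanism T = -3 if R >= 0 else -4 is discarded; T is fixed at 1.
P = -T - 3*R - 4  [with T=1, R=5]  = -20
Q = T + 3*P - 5  [with T=1, P=-20]  = -64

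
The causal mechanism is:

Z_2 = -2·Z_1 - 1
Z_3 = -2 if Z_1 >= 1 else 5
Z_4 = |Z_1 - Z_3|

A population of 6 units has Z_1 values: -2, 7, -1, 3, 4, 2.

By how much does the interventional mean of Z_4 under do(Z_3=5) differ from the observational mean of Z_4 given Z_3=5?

-3

do(Z_3=5) breaks Z_3's dependence on Z_1. With Z_3=5 fixed, Z_4 across the units is 7, 2, 6, 2, 1, 3, mean 3.5.
Conditioning on Z_3=5 selects the 2 unit(s) with Z_1 ∈ {-2, -1}. Their Z_4 values: 7, 6. Mean = 6.5.
Difference = 3.5 − 6.5 = -3.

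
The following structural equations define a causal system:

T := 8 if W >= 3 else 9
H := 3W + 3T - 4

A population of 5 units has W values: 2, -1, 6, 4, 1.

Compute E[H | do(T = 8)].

do(T=8) breaks T's dependence on W. With T=8 fixed, H across the units is 26, 17, 38, 32, 23, mean 27.2.

27.2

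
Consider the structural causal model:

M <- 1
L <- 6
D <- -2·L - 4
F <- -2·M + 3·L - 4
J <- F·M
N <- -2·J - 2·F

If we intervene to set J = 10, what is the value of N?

The intervention breaks the incoming arrows to J: J <- F·M no longer applies, and J = 10.
F = -2·M + 3·L - 4  [with M=1, L=6]  = 12
N = -2·J - 2·F  [with J=10, F=12]  = -44

-44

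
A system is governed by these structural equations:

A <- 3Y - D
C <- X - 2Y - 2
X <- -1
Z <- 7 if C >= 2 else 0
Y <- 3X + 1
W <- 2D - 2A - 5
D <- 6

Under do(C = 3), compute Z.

Intervening sets C = 3 and removes its equation (C <- X - 2Y - 2).
Z = 7 if C >= 2 else 0  [with C=3]  = 7

7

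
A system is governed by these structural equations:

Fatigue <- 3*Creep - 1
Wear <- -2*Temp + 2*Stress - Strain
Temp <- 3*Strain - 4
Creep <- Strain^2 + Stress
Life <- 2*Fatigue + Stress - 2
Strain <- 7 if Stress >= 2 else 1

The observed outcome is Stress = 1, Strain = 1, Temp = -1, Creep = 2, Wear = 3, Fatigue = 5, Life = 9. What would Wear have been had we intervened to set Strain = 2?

-4

do(Strain=2) replaces the equation Strain <- 7 if Stress >= 2 else 1 with the constant Strain = 2.
Temp = 3*Strain - 4  [with Strain=2]  = 2
Wear = -2*Temp + 2*Stress - Strain  [with Temp=2, Stress=1, Strain=2]  = -4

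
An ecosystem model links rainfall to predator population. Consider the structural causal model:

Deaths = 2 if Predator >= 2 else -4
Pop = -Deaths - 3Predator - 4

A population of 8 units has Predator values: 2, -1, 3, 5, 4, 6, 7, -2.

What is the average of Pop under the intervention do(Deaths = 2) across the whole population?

-15

Under do(Deaths=2), Deaths's equation is replaced by Deaths=2 for every unit. Per-unit Pop: -12, -3, -15, -21, -18, -24, -27, 0. Mean = -15.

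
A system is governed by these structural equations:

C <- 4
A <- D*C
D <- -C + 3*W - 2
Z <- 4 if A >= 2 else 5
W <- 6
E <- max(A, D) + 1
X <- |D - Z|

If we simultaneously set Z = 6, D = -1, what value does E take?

The joint intervention fixes Z = 6, D = -1, removing each variable's own equation.
A = D*C  [with D=-1, C=4]  = -4
E = max(A, D) + 1  [with A=-4, D=-1]  = 0

0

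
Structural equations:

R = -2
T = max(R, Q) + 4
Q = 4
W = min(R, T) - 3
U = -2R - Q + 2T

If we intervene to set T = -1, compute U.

The intervention breaks the incoming arrows to T: T = max(R, Q) + 4 no longer applies, and T = -1.
U = -2R - Q + 2T  [with R=-2, Q=4, T=-1]  = -2

-2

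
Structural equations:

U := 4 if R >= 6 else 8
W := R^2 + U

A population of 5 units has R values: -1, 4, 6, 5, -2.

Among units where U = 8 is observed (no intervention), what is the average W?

E[W|U=8] averages over only the 4 units with U=8 (R = -1, 4, 5, -2): W = 9, 24, 33, 12, mean 19.5.

19.5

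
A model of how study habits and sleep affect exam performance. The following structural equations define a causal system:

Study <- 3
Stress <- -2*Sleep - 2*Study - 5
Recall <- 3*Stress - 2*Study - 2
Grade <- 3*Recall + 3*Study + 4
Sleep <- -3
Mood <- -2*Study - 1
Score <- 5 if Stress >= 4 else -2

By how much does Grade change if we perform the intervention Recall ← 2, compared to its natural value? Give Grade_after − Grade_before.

75

Intervening sets Recall = 2 and removes its equation (Recall <- 3*Stress - 2*Study - 2).
Grade = 3*Recall + 3*Study + 4  [with Recall=2, Study=3]  = 19
Without intervention: Stress = -2*Sleep - 2*Study - 5  [with Sleep=-3, Study=3]  = -5; Recall = 3*Stress - 2*Study - 2  [with Stress=-5, Study=3]  = -23; Grade = 3*Recall + 3*Study + 4  [with Recall=-23, Study=3]  = -56.
Change = 19 − (-56) = 75.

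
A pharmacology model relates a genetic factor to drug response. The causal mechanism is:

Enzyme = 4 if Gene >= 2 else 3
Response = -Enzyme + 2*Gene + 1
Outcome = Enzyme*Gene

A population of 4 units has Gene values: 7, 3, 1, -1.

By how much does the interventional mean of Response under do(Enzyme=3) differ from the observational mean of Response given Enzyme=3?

5

Under do(Enzyme=3), Enzyme's equation is replaced by Enzyme=3 for every unit. Per-unit Response: 12, 4, 0, -4. Mean = 3.
Observing Enzyme=3 restricts to units where Enzyme's equation naturally yields 3: Gene ∈ {1, -1}. In that subpopulation Response = 0, -4, mean -2.
Difference = 3 − (-2) = 5.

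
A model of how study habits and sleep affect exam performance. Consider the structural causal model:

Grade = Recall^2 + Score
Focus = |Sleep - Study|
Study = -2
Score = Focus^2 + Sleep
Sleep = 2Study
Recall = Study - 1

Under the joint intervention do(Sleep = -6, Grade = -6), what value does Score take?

10

The joint intervention fixes Sleep = -6, Grade = -6, removing each variable's own equation.
Focus = |Sleep - Study|  [with Sleep=-6, Study=-2]  = 4
Score = Focus^2 + Sleep  [with Focus=4, Sleep=-6]  = 10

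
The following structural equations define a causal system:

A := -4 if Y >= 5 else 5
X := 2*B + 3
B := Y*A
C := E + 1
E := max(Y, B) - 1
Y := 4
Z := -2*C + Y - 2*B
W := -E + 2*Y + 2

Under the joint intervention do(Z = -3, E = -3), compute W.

Under do(Z = -3, E = -3), each intervened variable's structural equation is replaced by its fixed value.
W = -E + 2*Y + 2  [with E=-3, Y=4]  = 13

13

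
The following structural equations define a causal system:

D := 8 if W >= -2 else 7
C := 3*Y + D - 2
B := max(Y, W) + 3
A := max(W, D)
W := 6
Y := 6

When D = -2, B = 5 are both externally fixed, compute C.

The joint intervention fixes D = -2, B = 5, removing each variable's own equation.
C = 3*Y + D - 2  [with Y=6, D=-2]  = 14

14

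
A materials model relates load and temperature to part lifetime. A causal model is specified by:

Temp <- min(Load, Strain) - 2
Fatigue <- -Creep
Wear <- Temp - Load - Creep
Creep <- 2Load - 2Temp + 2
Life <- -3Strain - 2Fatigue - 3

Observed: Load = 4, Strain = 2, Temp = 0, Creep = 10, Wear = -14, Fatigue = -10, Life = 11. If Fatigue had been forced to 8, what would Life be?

-25

Intervening sets Fatigue = 8 and removes its equation (Fatigue <- -Creep).
Life = -3Strain - 2Fatigue - 3  [with Strain=2, Fatigue=8]  = -25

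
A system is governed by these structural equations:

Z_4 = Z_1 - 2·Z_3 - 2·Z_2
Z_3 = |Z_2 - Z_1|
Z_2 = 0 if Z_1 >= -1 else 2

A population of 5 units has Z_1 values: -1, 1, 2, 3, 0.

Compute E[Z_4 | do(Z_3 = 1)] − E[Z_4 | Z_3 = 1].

1

Every unit gets Z_3=1 under the intervention. Z_4 values become -3, -1, 0, 1, -2; E[Z_4|do(Z_3=1)] = -1.
E[Z_4|Z_3=1] averages over only the 2 units with Z_3=1 (Z_1 = -1, 1): Z_4 = -3, -1, mean -2.
Difference = -1 − (-2) = 1.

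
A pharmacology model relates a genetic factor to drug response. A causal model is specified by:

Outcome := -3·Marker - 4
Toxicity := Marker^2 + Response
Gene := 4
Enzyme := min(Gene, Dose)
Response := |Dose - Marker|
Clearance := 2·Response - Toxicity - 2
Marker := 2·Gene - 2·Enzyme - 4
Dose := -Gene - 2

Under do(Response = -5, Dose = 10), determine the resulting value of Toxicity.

11

The joint intervention fixes Response = -5, Dose = 10, removing each variable's own equation.
Enzyme = min(Gene, Dose)  [with Gene=4, Dose=10]  = 4
Marker = 2·Gene - 2·Enzyme - 4  [with Gene=4, Enzyme=4]  = -4
Toxicity = Marker^2 + Response  [with Marker=-4, Response=-5]  = 11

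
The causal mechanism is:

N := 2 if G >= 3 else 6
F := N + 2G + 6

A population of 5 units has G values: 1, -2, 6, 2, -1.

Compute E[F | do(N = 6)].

Under do(N=6), N's equation is replaced by N=6 for every unit. Per-unit F: 14, 8, 24, 16, 10. Mean = 14.4.

14.4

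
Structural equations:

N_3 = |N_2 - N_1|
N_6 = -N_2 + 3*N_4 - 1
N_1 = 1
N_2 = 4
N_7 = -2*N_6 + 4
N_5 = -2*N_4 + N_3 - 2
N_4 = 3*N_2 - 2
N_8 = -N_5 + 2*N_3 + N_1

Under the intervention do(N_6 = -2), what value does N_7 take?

8

Intervening sets N_6 = -2 and removes its equation (N_6 = -N_2 + 3*N_4 - 1).
N_7 = -2*N_6 + 4  [with N_6=-2]  = 8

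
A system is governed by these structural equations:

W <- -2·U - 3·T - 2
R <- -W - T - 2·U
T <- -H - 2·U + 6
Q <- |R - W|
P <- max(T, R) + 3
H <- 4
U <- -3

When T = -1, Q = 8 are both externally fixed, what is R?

The joint intervention fixes T = -1, Q = 8, removing each variable's own equation.
W = -2·U - 3·T - 2  [with U=-3, T=-1]  = 7
R = -W - T - 2·U  [with W=7, T=-1, U=-3]  = 0

0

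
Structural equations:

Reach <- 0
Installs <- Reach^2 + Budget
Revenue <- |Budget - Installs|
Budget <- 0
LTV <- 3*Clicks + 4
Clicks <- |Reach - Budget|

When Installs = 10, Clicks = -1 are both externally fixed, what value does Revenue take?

10

The joint intervention fixes Installs = 10, Clicks = -1, removing each variable's own equation.
Revenue = |Budget - Installs|  [with Budget=0, Installs=10]  = 10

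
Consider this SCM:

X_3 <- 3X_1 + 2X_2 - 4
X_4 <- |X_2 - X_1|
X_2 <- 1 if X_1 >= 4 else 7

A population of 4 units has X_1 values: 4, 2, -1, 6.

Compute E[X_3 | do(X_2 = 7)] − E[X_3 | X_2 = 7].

Under do(X_2=7), X_2's equation is replaced by X_2=7 for every unit. Per-unit X_3: 22, 16, 7, 28. Mean = 18.25.
E[X_3|X_2=7] averages over only the 2 units with X_2=7 (X_1 = 2, -1): X_3 = 16, 7, mean 11.5.
Difference = 18.25 − 11.5 = 6.75.

6.75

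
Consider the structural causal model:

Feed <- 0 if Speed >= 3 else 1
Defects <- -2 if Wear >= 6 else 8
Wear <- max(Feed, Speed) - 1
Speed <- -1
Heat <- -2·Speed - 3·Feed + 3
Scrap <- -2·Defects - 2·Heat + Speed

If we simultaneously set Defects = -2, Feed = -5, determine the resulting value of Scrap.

The joint intervention fixes Defects = -2, Feed = -5, removing each variable's own equation.
Heat = -2·Speed - 3·Feed + 3  [with Speed=-1, Feed=-5]  = 20
Scrap = -2·Defects - 2·Heat + Speed  [with Defects=-2, Heat=20, Speed=-1]  = -37

-37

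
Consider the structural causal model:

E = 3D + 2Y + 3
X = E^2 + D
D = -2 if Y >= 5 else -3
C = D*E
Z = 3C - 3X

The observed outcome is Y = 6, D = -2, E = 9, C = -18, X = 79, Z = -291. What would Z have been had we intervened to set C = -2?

Under do(C=-2), the mechanism C = D*E is discarded; C is fixed at -2.
D = -2 if Y >= 5 else -3  [with Y=6]  = -2
E = 3D + 2Y + 3  [with D=-2, Y=6]  = 9
X = E^2 + D  [with E=9, D=-2]  = 79
Z = 3C - 3X  [with C=-2, X=79]  = -243

-243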